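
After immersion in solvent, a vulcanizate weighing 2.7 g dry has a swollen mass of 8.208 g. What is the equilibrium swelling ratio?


Q = W_swollen / W_dry
Q = 8.208 / 2.7
Q = 3.04

Q = 3.04


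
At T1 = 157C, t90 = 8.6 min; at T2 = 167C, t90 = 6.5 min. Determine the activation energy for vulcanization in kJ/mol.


T1 = 430.15 K, T2 = 440.15 K
1/T1 - 1/T2 = 5.2818e-05
ln(t1/t2) = ln(8.6/6.5) = 0.2800
Ea = 8.314 * 0.2800 / 5.2818e-05 = 44068.3388 J/mol
Ea = 44.07 kJ/mol

44.07 kJ/mol


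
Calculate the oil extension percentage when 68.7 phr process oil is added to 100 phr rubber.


Oil % = oil / (100 + oil) * 100
= 68.7 / (100 + 68.7) * 100
= 68.7 / 168.7 * 100
= 40.72%

40.72%


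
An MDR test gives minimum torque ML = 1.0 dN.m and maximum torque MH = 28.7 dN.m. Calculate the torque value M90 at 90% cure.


M90 = ML + 0.9 * (MH - ML)
M90 = 1.0 + 0.9 * (28.7 - 1.0)
M90 = 1.0 + 0.9 * 27.7
M90 = 25.93 dN.m

25.93 dN.m


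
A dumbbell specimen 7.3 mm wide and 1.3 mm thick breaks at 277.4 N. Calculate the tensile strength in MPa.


Area = width * thickness = 7.3 * 1.3 = 9.49 mm^2
TS = force / area = 277.4 / 9.49 = 29.23 MPa

29.23 MPa


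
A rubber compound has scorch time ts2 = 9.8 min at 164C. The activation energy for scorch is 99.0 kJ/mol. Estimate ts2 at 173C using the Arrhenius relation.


Convert temperatures: T1 = 164 + 273.15 = 437.15 K, T2 = 173 + 273.15 = 446.15 K
ts2_new = 9.8 * exp(99000 / 8.314 * (1/446.15 - 1/437.15))
1/T2 - 1/T1 = -4.6146e-05
ts2_new = 5.66 min

5.66 min


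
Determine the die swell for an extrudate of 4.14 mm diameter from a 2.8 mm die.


Die swell ratio = D_extrudate / D_die
= 4.14 / 2.8
= 1.479

Die swell = 1.479


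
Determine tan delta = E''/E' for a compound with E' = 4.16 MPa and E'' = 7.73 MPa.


tan delta = E'' / E'
= 7.73 / 4.16
= 1.8582

tan delta = 1.8582


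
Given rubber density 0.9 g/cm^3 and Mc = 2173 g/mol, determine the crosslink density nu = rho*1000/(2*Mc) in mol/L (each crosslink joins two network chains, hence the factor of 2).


nu = rho * 1000 / (2 * Mc)
nu = 0.9 * 1000 / (2 * 2173)
nu = 900.0 / 4346
nu = 0.2071 mol/L

0.2071 mol/L


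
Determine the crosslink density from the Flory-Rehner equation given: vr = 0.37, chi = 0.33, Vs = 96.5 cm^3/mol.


ln(1 - vr) = ln(1 - 0.37) = -0.4620
Numerator = -((-0.4620) + 0.37 + 0.33 * 0.37^2) = 0.0469
Denominator = 96.5 * (0.37^(1/3) - 0.37/2) = 51.4254
nu = 0.0469 / 51.4254 = 9.1119e-04 mol/cm^3

9.1119e-04 mol/cm^3


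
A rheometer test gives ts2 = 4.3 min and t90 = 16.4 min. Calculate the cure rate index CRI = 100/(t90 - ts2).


CRI = 100 / (t90 - ts2)
= 100 / (16.4 - 4.3)
= 100 / 12.1
= 8.26 min^-1

8.26 min^-1


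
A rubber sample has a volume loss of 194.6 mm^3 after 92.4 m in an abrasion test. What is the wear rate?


Rate = volume_loss / distance
= 194.6 / 92.4
= 2.106 mm^3/m

2.106 mm^3/m


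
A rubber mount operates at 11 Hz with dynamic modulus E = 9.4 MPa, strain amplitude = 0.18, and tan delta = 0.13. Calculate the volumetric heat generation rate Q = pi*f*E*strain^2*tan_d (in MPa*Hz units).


Q = pi * f * E * strain^2 * tan_d
= pi * 11 * 9.4 * 0.18^2 * 0.13
= pi * 11 * 9.4 * 0.0324 * 0.13
= 1.3682

Q = 1.3682


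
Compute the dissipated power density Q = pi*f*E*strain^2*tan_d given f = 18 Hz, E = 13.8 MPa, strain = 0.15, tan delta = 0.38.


Q = pi * f * E * strain^2 * tan_d
= pi * 18 * 13.8 * 0.15^2 * 0.38
= pi * 18 * 13.8 * 0.0225 * 0.38
= 6.6722

Q = 6.6722


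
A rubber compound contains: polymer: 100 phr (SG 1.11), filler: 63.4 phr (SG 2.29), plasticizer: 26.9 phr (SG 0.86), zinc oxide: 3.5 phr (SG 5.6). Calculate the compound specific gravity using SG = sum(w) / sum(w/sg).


Sum of weights = 193.8
Volume contributions:
  polymer: 100/1.11 = 90.0901
  filler: 63.4/2.29 = 27.6856
  plasticizer: 26.9/0.86 = 31.2791
  zinc oxide: 3.5/5.6 = 0.6250
Sum of volumes = 149.6797
SG = 193.8 / 149.6797 = 1.295

SG = 1.295


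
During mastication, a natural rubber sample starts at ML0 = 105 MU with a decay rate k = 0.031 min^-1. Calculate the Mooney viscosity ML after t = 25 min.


ML = ML0 * exp(-k * t)
ML = 105 * exp(-0.031 * 25)
ML = 105 * 0.4607
ML = 48.37 MU

48.37 MU


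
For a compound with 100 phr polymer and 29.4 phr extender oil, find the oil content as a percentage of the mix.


Oil % = oil / (100 + oil) * 100
= 29.4 / (100 + 29.4) * 100
= 29.4 / 129.4 * 100
= 22.72%

22.72%


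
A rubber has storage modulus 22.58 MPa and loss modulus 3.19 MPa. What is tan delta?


tan delta = E'' / E'
= 3.19 / 22.58
= 0.1413

tan delta = 0.1413


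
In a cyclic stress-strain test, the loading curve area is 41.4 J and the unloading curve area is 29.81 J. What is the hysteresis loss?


Hysteresis loss = loading - unloading
= 41.4 - 29.81
= 11.59 J

11.59 J


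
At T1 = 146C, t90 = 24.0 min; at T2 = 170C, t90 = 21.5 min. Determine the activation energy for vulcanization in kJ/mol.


T1 = 419.15 K, T2 = 443.15 K
1/T1 - 1/T2 = 1.2921e-04
ln(t1/t2) = ln(24.0/21.5) = 0.1100
Ea = 8.314 * 0.1100 / 1.2921e-04 = 7078.0760 J/mol
Ea = 7.08 kJ/mol

7.08 kJ/mol


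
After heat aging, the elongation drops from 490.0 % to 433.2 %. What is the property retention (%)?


Retention = aged / original * 100
= 433.2 / 490.0 * 100
= 88.4%

88.4%


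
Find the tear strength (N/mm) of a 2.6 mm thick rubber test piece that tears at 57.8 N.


Tear strength = force / thickness
= 57.8 / 2.6
= 22.23 N/mm

22.23 N/mm


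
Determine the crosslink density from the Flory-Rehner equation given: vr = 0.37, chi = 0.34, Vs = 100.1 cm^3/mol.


ln(1 - vr) = ln(1 - 0.37) = -0.4620
Numerator = -((-0.4620) + 0.37 + 0.34 * 0.37^2) = 0.0455
Denominator = 100.1 * (0.37^(1/3) - 0.37/2) = 53.3438
nu = 0.0455 / 53.3438 = 8.5276e-04 mol/cm^3

8.5276e-04 mol/cm^3


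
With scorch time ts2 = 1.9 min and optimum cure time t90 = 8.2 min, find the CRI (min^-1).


CRI = 100 / (t90 - ts2)
= 100 / (8.2 - 1.9)
= 100 / 6.3
= 15.87 min^-1

15.87 min^-1


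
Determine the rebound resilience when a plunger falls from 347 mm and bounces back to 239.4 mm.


Resilience = h_rebound / h_drop * 100
= 239.4 / 347 * 100
= 69.0%

69.0%


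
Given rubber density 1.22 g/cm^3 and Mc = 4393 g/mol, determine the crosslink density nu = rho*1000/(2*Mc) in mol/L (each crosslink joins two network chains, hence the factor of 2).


nu = rho * 1000 / (2 * Mc)
nu = 1.22 * 1000 / (2 * 4393)
nu = 1220.0 / 8786
nu = 0.1389 mol/L

0.1389 mol/L


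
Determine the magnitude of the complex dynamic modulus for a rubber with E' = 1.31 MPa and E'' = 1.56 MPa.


|E*| = sqrt(E'^2 + E''^2)
= sqrt(1.31^2 + 1.56^2)
= sqrt(1.7161 + 2.4336)
= 2.037 MPa

2.037 MPa


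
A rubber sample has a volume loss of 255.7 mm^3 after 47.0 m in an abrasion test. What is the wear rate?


Rate = volume_loss / distance
= 255.7 / 47.0
= 5.44 mm^3/m

5.44 mm^3/m


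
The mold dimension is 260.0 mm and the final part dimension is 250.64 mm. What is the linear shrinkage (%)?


Shrinkage = (mold - part) / mold * 100
= (260.0 - 250.64) / 260.0 * 100
= 9.36 / 260.0 * 100
= 3.6%

3.6%


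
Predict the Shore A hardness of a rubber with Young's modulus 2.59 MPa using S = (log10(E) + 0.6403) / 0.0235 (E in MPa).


log10(E) = 0.0235*S - 0.6403  =>  S = (log10(E) + 0.6403) / 0.0235
log10(2.59) = 0.413300
S = (0.413300 + 0.6403) / 0.0235 = 1.053600 / 0.0235
S = 44.8

Shore A = 44.8


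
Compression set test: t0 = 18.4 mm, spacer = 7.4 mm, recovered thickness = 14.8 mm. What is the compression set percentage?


CS = (t0 - recovered) / (t0 - ts) * 100
= (18.4 - 14.8) / (18.4 - 7.4) * 100
= 3.6 / 11.0 * 100
= 32.7%

32.7%


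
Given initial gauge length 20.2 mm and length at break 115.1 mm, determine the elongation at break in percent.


Elongation = (Lf - L0) / L0 * 100
= (115.1 - 20.2) / 20.2 * 100
= 94.9 / 20.2 * 100
= 469.8%

469.8%


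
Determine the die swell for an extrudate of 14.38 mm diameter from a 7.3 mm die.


Die swell ratio = D_extrudate / D_die
= 14.38 / 7.3
= 1.97

Die swell = 1.97


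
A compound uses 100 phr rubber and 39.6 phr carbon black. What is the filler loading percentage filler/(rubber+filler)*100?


Filler % = filler / (rubber + filler) * 100
= 39.6 / (100 + 39.6) * 100
= 39.6 / 139.6 * 100
= 28.37%

28.37%


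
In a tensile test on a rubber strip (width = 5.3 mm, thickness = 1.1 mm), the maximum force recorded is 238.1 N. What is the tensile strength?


Area = width * thickness = 5.3 * 1.1 = 5.83 mm^2
TS = force / area = 238.1 / 5.83 = 40.84 MPa

40.84 MPa


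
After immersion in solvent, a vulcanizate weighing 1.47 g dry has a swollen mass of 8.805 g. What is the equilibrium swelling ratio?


Q = W_swollen / W_dry
Q = 8.805 / 1.47
Q = 5.99

Q = 5.99


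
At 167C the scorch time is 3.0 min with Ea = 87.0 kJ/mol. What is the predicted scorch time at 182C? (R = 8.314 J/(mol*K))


Convert temperatures: T1 = 167 + 273.15 = 440.15 K, T2 = 182 + 273.15 = 455.15 K
ts2_new = 3.0 * exp(87000 / 8.314 * (1/455.15 - 1/440.15))
1/T2 - 1/T1 = -7.4875e-05
ts2_new = 1.37 min

1.37 min


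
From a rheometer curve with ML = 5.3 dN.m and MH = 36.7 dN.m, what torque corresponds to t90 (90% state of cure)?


M90 = ML + 0.9 * (MH - ML)
M90 = 5.3 + 0.9 * (36.7 - 5.3)
M90 = 5.3 + 0.9 * 31.4
M90 = 33.56 dN.m

33.56 dN.m


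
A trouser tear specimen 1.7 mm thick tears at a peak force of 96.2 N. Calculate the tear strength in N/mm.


Tear strength = force / thickness
= 96.2 / 1.7
= 56.59 N/mm

56.59 N/mm


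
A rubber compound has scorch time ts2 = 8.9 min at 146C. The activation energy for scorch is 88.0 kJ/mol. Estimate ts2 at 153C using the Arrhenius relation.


Convert temperatures: T1 = 146 + 273.15 = 419.15 K, T2 = 153 + 273.15 = 426.15 K
ts2_new = 8.9 * exp(88000 / 8.314 * (1/426.15 - 1/419.15))
1/T2 - 1/T1 = -3.9189e-05
ts2_new = 5.88 min

5.88 min


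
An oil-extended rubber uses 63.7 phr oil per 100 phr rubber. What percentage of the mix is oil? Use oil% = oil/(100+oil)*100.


Oil % = oil / (100 + oil) * 100
= 63.7 / (100 + 63.7) * 100
= 63.7 / 163.7 * 100
= 38.91%

38.91%


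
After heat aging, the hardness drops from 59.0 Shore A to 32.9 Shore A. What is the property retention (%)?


Retention = aged / original * 100
= 32.9 / 59.0 * 100
= 55.8%

55.8%


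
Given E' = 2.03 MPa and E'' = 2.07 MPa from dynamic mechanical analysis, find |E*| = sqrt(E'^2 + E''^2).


|E*| = sqrt(E'^2 + E''^2)
= sqrt(2.03^2 + 2.07^2)
= sqrt(4.1209 + 4.2849)
= 2.899 MPa

2.899 MPa


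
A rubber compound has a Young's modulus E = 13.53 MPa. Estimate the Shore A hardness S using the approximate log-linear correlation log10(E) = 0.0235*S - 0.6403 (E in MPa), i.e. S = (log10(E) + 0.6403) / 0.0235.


log10(E) = 0.0235*S - 0.6403  =>  S = (log10(E) + 0.6403) / 0.0235
log10(13.53) = 1.131298
S = (1.131298 + 0.6403) / 0.0235 = 1.771598 / 0.0235
S = 75.4

Shore A = 75.4


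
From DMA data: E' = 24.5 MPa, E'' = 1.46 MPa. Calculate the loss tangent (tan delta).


tan delta = E'' / E'
= 1.46 / 24.5
= 0.0596

tan delta = 0.0596


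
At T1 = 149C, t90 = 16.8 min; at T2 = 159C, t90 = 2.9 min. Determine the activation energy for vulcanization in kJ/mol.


T1 = 422.15 K, T2 = 432.15 K
1/T1 - 1/T2 = 5.4815e-05
ln(t1/t2) = ln(16.8/2.9) = 1.7567
Ea = 8.314 * 1.7567 / 5.4815e-05 = 266441.0020 J/mol
Ea = 266.44 kJ/mol

266.44 kJ/mol


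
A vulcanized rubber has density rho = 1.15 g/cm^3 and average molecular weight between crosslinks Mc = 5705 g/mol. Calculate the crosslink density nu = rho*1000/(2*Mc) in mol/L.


nu = rho * 1000 / (2 * Mc)
nu = 1.15 * 1000 / (2 * 5705)
nu = 1150.0 / 11410
nu = 0.1008 mol/L

0.1008 mol/L


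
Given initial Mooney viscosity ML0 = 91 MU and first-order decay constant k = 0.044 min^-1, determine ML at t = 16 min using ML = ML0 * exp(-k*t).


ML = ML0 * exp(-k * t)
ML = 91 * exp(-0.044 * 16)
ML = 91 * 0.4946
ML = 45.01 MU

45.01 MU


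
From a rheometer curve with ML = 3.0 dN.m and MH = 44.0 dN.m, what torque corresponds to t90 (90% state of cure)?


M90 = ML + 0.9 * (MH - ML)
M90 = 3.0 + 0.9 * (44.0 - 3.0)
M90 = 3.0 + 0.9 * 41.0
M90 = 39.9 dN.m

39.9 dN.m


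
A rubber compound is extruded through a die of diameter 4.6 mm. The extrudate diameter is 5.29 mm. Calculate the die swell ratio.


Die swell ratio = D_extrudate / D_die
= 5.29 / 4.6
= 1.15

Die swell = 1.15


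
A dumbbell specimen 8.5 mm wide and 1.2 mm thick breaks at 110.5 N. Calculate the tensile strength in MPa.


Area = width * thickness = 8.5 * 1.2 = 10.2 mm^2
TS = force / area = 110.5 / 10.2 = 10.83 MPa

10.83 MPa


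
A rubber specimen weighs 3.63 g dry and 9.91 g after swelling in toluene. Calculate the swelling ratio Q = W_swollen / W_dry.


Q = W_swollen / W_dry
Q = 9.91 / 3.63
Q = 2.73

Q = 2.73


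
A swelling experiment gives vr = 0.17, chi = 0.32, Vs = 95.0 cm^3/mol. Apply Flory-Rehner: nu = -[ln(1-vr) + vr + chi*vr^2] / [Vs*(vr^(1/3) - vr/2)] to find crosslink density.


ln(1 - vr) = ln(1 - 0.17) = -0.1863
Numerator = -((-0.1863) + 0.17 + 0.32 * 0.17^2) = 0.0071
Denominator = 95.0 * (0.17^(1/3) - 0.17/2) = 44.5518
nu = 0.0071 / 44.5518 = 1.5895e-04 mol/cm^3

1.5895e-04 mol/cm^3


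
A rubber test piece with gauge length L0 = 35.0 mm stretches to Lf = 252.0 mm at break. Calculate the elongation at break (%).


Elongation = (Lf - L0) / L0 * 100
= (252.0 - 35.0) / 35.0 * 100
= 217.0 / 35.0 * 100
= 620.0%

620.0%


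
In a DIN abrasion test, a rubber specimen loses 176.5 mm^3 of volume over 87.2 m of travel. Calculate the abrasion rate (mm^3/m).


Rate = volume_loss / distance
= 176.5 / 87.2
= 2.024 mm^3/m

2.024 mm^3/m


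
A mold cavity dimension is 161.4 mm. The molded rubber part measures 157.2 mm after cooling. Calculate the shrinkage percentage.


Shrinkage = (mold - part) / mold * 100
= (161.4 - 157.2) / 161.4 * 100
= 4.2 / 161.4 * 100
= 2.6%

2.6%


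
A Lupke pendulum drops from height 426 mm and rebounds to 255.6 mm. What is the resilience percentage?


Resilience = h_rebound / h_drop * 100
= 255.6 / 426 * 100
= 60.0%

60.0%


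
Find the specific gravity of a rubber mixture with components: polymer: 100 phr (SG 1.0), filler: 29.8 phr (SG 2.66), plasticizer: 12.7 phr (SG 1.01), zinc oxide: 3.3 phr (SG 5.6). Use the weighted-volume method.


Sum of weights = 145.8
Volume contributions:
  polymer: 100/1.0 = 100.0000
  filler: 29.8/2.66 = 11.2030
  plasticizer: 12.7/1.01 = 12.5743
  zinc oxide: 3.3/5.6 = 0.5893
Sum of volumes = 124.3666
SG = 145.8 / 124.3666 = 1.172

SG = 1.172


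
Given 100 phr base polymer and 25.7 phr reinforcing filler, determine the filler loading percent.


Filler % = filler / (rubber + filler) * 100
= 25.7 / (100 + 25.7) * 100
= 25.7 / 125.7 * 100
= 20.45%

20.45%


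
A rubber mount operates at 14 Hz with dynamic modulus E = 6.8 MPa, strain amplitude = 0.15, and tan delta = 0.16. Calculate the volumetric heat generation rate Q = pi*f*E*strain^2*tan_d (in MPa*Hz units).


Q = pi * f * E * strain^2 * tan_d
= pi * 14 * 6.8 * 0.15^2 * 0.16
= pi * 14 * 6.8 * 0.0225 * 0.16
= 1.0767

Q = 1.0767


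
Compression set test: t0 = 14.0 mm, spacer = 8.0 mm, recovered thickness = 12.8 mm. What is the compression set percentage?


CS = (t0 - recovered) / (t0 - ts) * 100
= (14.0 - 12.8) / (14.0 - 8.0) * 100
= 1.2 / 6.0 * 100
= 20.0%

20.0%


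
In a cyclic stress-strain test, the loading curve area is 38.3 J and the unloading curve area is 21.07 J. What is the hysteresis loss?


Hysteresis loss = loading - unloading
= 38.3 - 21.07
= 17.23 J

17.23 J


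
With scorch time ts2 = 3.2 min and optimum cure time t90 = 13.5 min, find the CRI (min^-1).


CRI = 100 / (t90 - ts2)
= 100 / (13.5 - 3.2)
= 100 / 10.3
= 9.71 min^-1

9.71 min^-1


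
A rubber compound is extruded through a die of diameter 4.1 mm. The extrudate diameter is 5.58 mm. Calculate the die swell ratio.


Die swell ratio = D_extrudate / D_die
= 5.58 / 4.1
= 1.361

Die swell = 1.361


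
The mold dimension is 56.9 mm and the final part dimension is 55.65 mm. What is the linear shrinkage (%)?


Shrinkage = (mold - part) / mold * 100
= (56.9 - 55.65) / 56.9 * 100
= 1.25 / 56.9 * 100
= 2.2%

2.2%


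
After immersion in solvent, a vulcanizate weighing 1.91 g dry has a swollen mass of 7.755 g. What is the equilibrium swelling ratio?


Q = W_swollen / W_dry
Q = 7.755 / 1.91
Q = 4.06

Q = 4.06


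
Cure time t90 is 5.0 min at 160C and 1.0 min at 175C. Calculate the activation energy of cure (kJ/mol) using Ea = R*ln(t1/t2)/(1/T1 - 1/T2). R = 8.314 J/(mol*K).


T1 = 433.15 K, T2 = 448.15 K
1/T1 - 1/T2 = 7.7273e-05
ln(t1/t2) = ln(5.0/1.0) = 1.6094
Ea = 8.314 * 1.6094 / 7.7273e-05 = 173162.8432 J/mol
Ea = 173.16 kJ/mol

173.16 kJ/mol


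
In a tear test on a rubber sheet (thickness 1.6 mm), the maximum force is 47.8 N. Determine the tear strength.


Tear strength = force / thickness
= 47.8 / 1.6
= 29.87 N/mm

29.87 N/mm


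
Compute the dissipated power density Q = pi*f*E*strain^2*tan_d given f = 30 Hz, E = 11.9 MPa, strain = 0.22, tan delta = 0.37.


Q = pi * f * E * strain^2 * tan_d
= pi * 30 * 11.9 * 0.22^2 * 0.37
= pi * 30 * 11.9 * 0.0484 * 0.37
= 20.0847

Q = 20.0847


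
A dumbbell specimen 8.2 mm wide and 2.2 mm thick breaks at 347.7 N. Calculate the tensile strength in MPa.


Area = width * thickness = 8.2 * 2.2 = 18.04 mm^2
TS = force / area = 347.7 / 18.04 = 19.27 MPa

19.27 MPa


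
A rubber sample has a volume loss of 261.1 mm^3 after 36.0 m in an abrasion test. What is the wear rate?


Rate = volume_loss / distance
= 261.1 / 36.0
= 7.253 mm^3/m

7.253 mm^3/m


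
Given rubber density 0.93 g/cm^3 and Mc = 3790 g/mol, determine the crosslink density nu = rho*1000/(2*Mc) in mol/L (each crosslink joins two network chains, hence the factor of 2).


nu = rho * 1000 / (2 * Mc)
nu = 0.93 * 1000 / (2 * 3790)
nu = 930.0 / 7580
nu = 0.1227 mol/L

0.1227 mol/L


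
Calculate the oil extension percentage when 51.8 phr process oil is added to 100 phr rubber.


Oil % = oil / (100 + oil) * 100
= 51.8 / (100 + 51.8) * 100
= 51.8 / 151.8 * 100
= 34.12%

34.12%


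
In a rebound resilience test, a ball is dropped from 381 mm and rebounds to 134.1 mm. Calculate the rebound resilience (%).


Resilience = h_rebound / h_drop * 100
= 134.1 / 381 * 100
= 35.2%

35.2%


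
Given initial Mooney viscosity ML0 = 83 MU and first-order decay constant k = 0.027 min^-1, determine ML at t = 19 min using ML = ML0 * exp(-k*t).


ML = ML0 * exp(-k * t)
ML = 83 * exp(-0.027 * 19)
ML = 83 * 0.5987
ML = 49.69 MU

49.69 MU


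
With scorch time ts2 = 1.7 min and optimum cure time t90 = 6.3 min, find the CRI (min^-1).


CRI = 100 / (t90 - ts2)
= 100 / (6.3 - 1.7)
= 100 / 4.6
= 21.74 min^-1

21.74 min^-1


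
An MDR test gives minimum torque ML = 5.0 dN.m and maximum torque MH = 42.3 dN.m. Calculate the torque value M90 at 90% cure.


M90 = ML + 0.9 * (MH - ML)
M90 = 5.0 + 0.9 * (42.3 - 5.0)
M90 = 5.0 + 0.9 * 37.3
M90 = 38.57 dN.m

38.57 dN.m


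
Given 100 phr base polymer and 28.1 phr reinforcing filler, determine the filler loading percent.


Filler % = filler / (rubber + filler) * 100
= 28.1 / (100 + 28.1) * 100
= 28.1 / 128.1 * 100
= 21.94%

21.94%


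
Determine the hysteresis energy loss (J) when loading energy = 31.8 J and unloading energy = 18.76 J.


Hysteresis loss = loading - unloading
= 31.8 - 18.76
= 13.04 J

13.04 J


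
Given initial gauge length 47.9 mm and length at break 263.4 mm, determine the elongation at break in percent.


Elongation = (Lf - L0) / L0 * 100
= (263.4 - 47.9) / 47.9 * 100
= 215.5 / 47.9 * 100
= 449.9%

449.9%


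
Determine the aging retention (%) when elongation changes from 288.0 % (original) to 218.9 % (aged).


Retention = aged / original * 100
= 218.9 / 288.0 * 100
= 76.0%

76.0%


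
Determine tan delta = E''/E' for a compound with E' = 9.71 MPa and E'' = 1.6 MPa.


tan delta = E'' / E'
= 1.6 / 9.71
= 0.1648

tan delta = 0.1648


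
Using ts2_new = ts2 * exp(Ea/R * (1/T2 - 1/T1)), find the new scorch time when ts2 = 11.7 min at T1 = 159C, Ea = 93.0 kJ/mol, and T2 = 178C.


Convert temperatures: T1 = 159 + 273.15 = 432.15 K, T2 = 178 + 273.15 = 451.15 K
ts2_new = 11.7 * exp(93000 / 8.314 * (1/451.15 - 1/432.15))
1/T2 - 1/T1 = -9.7454e-05
ts2_new = 3.93 min

3.93 min


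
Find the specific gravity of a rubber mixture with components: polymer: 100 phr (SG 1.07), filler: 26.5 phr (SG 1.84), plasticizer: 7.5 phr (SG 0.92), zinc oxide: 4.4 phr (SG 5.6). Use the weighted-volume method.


Sum of weights = 138.4
Volume contributions:
  polymer: 100/1.07 = 93.4579
  filler: 26.5/1.84 = 14.4022
  plasticizer: 7.5/0.92 = 8.1522
  zinc oxide: 4.4/5.6 = 0.7857
Sum of volumes = 116.7980
SG = 138.4 / 116.7980 = 1.185

SG = 1.185


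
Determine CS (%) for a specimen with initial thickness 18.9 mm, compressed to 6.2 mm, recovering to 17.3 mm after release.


CS = (t0 - recovered) / (t0 - ts) * 100
= (18.9 - 17.3) / (18.9 - 6.2) * 100
= 1.6 / 12.7 * 100
= 12.6%

12.6%


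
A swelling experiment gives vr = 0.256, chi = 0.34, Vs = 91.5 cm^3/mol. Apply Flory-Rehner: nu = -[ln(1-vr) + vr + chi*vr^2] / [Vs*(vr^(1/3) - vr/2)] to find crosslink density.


ln(1 - vr) = ln(1 - 0.256) = -0.2957
Numerator = -((-0.2957) + 0.256 + 0.34 * 0.256^2) = 0.0174
Denominator = 91.5 * (0.256^(1/3) - 0.256/2) = 46.3869
nu = 0.0174 / 46.3869 = 3.7580e-04 mol/cm^3

3.7580e-04 mol/cm^3


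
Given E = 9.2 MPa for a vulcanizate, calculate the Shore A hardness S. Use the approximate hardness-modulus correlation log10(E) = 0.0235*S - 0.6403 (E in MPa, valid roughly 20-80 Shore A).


log10(E) = 0.0235*S - 0.6403  =>  S = (log10(E) + 0.6403) / 0.0235
log10(9.2) = 0.963788
S = (0.963788 + 0.6403) / 0.0235 = 1.604088 / 0.0235
S = 68.3

Shore A = 68.3


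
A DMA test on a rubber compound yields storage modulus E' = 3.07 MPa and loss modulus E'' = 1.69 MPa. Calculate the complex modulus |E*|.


|E*| = sqrt(E'^2 + E''^2)
= sqrt(3.07^2 + 1.69^2)
= sqrt(9.4249 + 2.8561)
= 3.504 MPa

3.504 MPa


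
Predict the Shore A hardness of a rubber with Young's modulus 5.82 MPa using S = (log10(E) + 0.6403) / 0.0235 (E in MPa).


log10(E) = 0.0235*S - 0.6403  =>  S = (log10(E) + 0.6403) / 0.0235
log10(5.82) = 0.764923
S = (0.764923 + 0.6403) / 0.0235 = 1.405223 / 0.0235
S = 59.8

Shore A = 59.8


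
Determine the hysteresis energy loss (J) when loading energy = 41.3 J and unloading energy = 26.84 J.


Hysteresis loss = loading - unloading
= 41.3 - 26.84
= 14.46 J

14.46 J


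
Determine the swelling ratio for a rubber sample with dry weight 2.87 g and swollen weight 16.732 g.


Q = W_swollen / W_dry
Q = 16.732 / 2.87
Q = 5.83

Q = 5.83


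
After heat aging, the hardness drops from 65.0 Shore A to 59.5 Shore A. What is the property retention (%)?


Retention = aged / original * 100
= 59.5 / 65.0 * 100
= 91.5%

91.5%


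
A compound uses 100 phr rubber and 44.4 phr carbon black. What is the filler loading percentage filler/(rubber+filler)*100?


Filler % = filler / (rubber + filler) * 100
= 44.4 / (100 + 44.4) * 100
= 44.4 / 144.4 * 100
= 30.75%

30.75%


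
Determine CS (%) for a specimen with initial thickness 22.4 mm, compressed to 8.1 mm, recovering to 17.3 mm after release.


CS = (t0 - recovered) / (t0 - ts) * 100
= (22.4 - 17.3) / (22.4 - 8.1) * 100
= 5.1 / 14.3 * 100
= 35.7%

35.7%


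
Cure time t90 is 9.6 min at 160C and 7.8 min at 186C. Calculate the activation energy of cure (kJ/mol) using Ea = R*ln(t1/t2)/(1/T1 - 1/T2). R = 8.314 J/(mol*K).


T1 = 433.15 K, T2 = 459.15 K
1/T1 - 1/T2 = 1.3073e-04
ln(t1/t2) = ln(9.6/7.8) = 0.2076
Ea = 8.314 * 0.2076 / 1.3073e-04 = 13205.0263 J/mol
Ea = 13.21 kJ/mol

13.21 kJ/mol


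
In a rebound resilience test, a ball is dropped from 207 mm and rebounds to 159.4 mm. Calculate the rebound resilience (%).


Resilience = h_rebound / h_drop * 100
= 159.4 / 207 * 100
= 77.0%

77.0%


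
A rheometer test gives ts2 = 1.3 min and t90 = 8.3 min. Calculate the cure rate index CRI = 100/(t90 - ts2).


CRI = 100 / (t90 - ts2)
= 100 / (8.3 - 1.3)
= 100 / 7.0
= 14.29 min^-1

14.29 min^-1


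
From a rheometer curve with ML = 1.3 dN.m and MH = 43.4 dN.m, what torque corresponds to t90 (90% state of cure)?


M90 = ML + 0.9 * (MH - ML)
M90 = 1.3 + 0.9 * (43.4 - 1.3)
M90 = 1.3 + 0.9 * 42.1
M90 = 39.19 dN.m

39.19 dN.m


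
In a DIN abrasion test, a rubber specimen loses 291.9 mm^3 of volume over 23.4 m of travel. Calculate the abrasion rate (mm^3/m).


Rate = volume_loss / distance
= 291.9 / 23.4
= 12.474 mm^3/m

12.474 mm^3/m


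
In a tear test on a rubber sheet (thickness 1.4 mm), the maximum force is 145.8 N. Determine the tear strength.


Tear strength = force / thickness
= 145.8 / 1.4
= 104.14 N/mm

104.14 N/mm


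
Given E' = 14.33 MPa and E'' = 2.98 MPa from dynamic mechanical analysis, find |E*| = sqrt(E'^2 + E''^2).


|E*| = sqrt(E'^2 + E''^2)
= sqrt(14.33^2 + 2.98^2)
= sqrt(205.3489 + 8.8804)
= 14.637 MPa

14.637 MPa


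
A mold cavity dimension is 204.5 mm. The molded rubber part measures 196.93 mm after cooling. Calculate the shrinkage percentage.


Shrinkage = (mold - part) / mold * 100
= (204.5 - 196.93) / 204.5 * 100
= 7.57 / 204.5 * 100
= 3.7%

3.7%


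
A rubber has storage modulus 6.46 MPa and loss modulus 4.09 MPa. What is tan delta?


tan delta = E'' / E'
= 4.09 / 6.46
= 0.6331

tan delta = 0.6331


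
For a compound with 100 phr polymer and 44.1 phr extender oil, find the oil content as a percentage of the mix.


Oil % = oil / (100 + oil) * 100
= 44.1 / (100 + 44.1) * 100
= 44.1 / 144.1 * 100
= 30.6%

30.6%


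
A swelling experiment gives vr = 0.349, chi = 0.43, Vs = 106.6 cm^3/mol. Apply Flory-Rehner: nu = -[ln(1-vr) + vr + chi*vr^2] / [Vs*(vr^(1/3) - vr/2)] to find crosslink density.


ln(1 - vr) = ln(1 - 0.349) = -0.4292
Numerator = -((-0.4292) + 0.349 + 0.43 * 0.349^2) = 0.0279
Denominator = 106.6 * (0.349^(1/3) - 0.349/2) = 56.4509
nu = 0.0279 / 56.4509 = 4.9372e-04 mol/cm^3

4.9372e-04 mol/cm^3


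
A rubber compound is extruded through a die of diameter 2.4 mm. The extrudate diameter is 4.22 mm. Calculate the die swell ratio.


Die swell ratio = D_extrudate / D_die
= 4.22 / 2.4
= 1.758

Die swell = 1.758


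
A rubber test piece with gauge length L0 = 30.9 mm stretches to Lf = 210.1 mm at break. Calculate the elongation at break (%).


Elongation = (Lf - L0) / L0 * 100
= (210.1 - 30.9) / 30.9 * 100
= 179.2 / 30.9 * 100
= 579.9%

579.9%


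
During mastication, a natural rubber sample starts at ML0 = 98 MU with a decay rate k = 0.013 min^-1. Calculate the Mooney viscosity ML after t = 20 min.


ML = ML0 * exp(-k * t)
ML = 98 * exp(-0.013 * 20)
ML = 98 * 0.7711
ML = 75.56 MU

75.56 MU


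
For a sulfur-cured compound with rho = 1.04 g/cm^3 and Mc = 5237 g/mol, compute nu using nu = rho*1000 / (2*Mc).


nu = rho * 1000 / (2 * Mc)
nu = 1.04 * 1000 / (2 * 5237)
nu = 1040.0 / 10474
nu = 0.0993 mol/L

0.0993 mol/L


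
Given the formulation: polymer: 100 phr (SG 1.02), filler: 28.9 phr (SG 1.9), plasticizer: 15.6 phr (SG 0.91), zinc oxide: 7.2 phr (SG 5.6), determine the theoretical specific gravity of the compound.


Sum of weights = 151.7
Volume contributions:
  polymer: 100/1.02 = 98.0392
  filler: 28.9/1.9 = 15.2105
  plasticizer: 15.6/0.91 = 17.1429
  zinc oxide: 7.2/5.6 = 1.2857
Sum of volumes = 131.6783
SG = 151.7 / 131.6783 = 1.152

SG = 1.152


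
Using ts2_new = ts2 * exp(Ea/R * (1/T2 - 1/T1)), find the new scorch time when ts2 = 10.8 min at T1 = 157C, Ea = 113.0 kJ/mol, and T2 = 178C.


Convert temperatures: T1 = 157 + 273.15 = 430.15 K, T2 = 178 + 273.15 = 451.15 K
ts2_new = 10.8 * exp(113000 / 8.314 * (1/451.15 - 1/430.15))
1/T2 - 1/T1 = -1.0821e-04
ts2_new = 2.48 min

2.48 min


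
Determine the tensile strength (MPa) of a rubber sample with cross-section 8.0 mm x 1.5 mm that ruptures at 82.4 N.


Area = width * thickness = 8.0 * 1.5 = 12.0 mm^2
TS = force / area = 82.4 / 12.0 = 6.87 MPa

6.87 MPa


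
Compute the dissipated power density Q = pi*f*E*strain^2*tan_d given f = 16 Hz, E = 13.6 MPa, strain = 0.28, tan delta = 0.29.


Q = pi * f * E * strain^2 * tan_d
= pi * 16 * 13.6 * 0.28^2 * 0.29
= pi * 16 * 13.6 * 0.0784 * 0.29
= 15.5426

Q = 15.5426


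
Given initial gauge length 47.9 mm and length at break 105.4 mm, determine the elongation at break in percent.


Elongation = (Lf - L0) / L0 * 100
= (105.4 - 47.9) / 47.9 * 100
= 57.5 / 47.9 * 100
= 120.0%

120.0%


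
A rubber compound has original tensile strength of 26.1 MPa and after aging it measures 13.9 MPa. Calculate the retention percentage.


Retention = aged / original * 100
= 13.9 / 26.1 * 100
= 53.3%

53.3%


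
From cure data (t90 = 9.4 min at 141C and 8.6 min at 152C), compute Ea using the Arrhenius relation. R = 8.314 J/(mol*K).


T1 = 414.15 K, T2 = 425.15 K
1/T1 - 1/T2 = 6.2473e-05
ln(t1/t2) = ln(9.4/8.6) = 0.0889
Ea = 8.314 * 0.0889 / 6.2473e-05 = 11837.2511 J/mol
Ea = 11.84 kJ/mol

11.84 kJ/mol


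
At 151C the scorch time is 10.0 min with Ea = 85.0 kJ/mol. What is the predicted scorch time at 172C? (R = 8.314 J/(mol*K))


Convert temperatures: T1 = 151 + 273.15 = 424.15 K, T2 = 172 + 273.15 = 445.15 K
ts2_new = 10.0 * exp(85000 / 8.314 * (1/445.15 - 1/424.15))
1/T2 - 1/T1 = -1.1122e-04
ts2_new = 3.21 min

3.21 min


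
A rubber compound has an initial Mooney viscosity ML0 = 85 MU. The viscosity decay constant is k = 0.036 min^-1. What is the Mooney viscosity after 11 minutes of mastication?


ML = ML0 * exp(-k * t)
ML = 85 * exp(-0.036 * 11)
ML = 85 * 0.6730
ML = 57.21 MU

57.21 MU


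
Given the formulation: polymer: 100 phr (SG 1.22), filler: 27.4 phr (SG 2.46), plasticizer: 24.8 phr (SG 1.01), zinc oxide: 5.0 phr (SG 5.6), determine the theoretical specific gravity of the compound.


Sum of weights = 157.2
Volume contributions:
  polymer: 100/1.22 = 81.9672
  filler: 27.4/2.46 = 11.1382
  plasticizer: 24.8/1.01 = 24.5545
  zinc oxide: 5.0/5.6 = 0.8929
Sum of volumes = 118.5527
SG = 157.2 / 118.5527 = 1.326

SG = 1.326


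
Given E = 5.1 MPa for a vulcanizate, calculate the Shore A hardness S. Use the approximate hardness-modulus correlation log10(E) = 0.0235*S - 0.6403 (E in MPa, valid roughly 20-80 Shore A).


log10(E) = 0.0235*S - 0.6403  =>  S = (log10(E) + 0.6403) / 0.0235
log10(5.1) = 0.707570
S = (0.707570 + 0.6403) / 0.0235 = 1.347870 / 0.0235
S = 57.4

Shore A = 57.4


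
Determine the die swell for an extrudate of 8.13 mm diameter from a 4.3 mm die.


Die swell ratio = D_extrudate / D_die
= 8.13 / 4.3
= 1.891

Die swell = 1.891


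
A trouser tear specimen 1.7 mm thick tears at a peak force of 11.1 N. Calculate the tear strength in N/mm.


Tear strength = force / thickness
= 11.1 / 1.7
= 6.53 N/mm

6.53 N/mm


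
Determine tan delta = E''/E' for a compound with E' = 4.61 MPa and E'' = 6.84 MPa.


tan delta = E'' / E'
= 6.84 / 4.61
= 1.4837

tan delta = 1.4837


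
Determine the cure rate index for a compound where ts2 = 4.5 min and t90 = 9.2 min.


CRI = 100 / (t90 - ts2)
= 100 / (9.2 - 4.5)
= 100 / 4.7
= 21.28 min^-1

21.28 min^-1


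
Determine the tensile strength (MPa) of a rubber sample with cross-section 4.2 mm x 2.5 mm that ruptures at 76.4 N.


Area = width * thickness = 4.2 * 2.5 = 10.5 mm^2
TS = force / area = 76.4 / 10.5 = 7.28 MPa

7.28 MPa


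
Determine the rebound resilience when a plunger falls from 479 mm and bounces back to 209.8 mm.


Resilience = h_rebound / h_drop * 100
= 209.8 / 479 * 100
= 43.8%

43.8%


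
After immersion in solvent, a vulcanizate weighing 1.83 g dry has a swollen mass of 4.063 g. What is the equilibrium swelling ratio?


Q = W_swollen / W_dry
Q = 4.063 / 1.83
Q = 2.22

Q = 2.22


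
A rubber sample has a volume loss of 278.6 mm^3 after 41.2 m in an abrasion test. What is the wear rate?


Rate = volume_loss / distance
= 278.6 / 41.2
= 6.762 mm^3/m

6.762 mm^3/m


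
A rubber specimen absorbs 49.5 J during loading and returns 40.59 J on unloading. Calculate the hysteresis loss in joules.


Hysteresis loss = loading - unloading
= 49.5 - 40.59
= 8.91 J

8.91 J


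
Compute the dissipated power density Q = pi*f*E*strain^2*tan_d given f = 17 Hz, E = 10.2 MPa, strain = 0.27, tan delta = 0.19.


Q = pi * f * E * strain^2 * tan_d
= pi * 17 * 10.2 * 0.27^2 * 0.19
= pi * 17 * 10.2 * 0.0729 * 0.19
= 7.5454

Q = 7.5454


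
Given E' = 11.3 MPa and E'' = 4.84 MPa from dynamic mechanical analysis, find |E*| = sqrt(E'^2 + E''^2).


|E*| = sqrt(E'^2 + E''^2)
= sqrt(11.3^2 + 4.84^2)
= sqrt(127.6900 + 23.4256)
= 12.293 MPa

12.293 MPa


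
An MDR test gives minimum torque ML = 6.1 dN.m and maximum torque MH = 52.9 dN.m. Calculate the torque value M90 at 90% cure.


M90 = ML + 0.9 * (MH - ML)
M90 = 6.1 + 0.9 * (52.9 - 6.1)
M90 = 6.1 + 0.9 * 46.8
M90 = 48.22 dN.m

48.22 dN.m


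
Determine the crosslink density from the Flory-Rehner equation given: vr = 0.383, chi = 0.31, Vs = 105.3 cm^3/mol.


ln(1 - vr) = ln(1 - 0.383) = -0.4829
Numerator = -((-0.4829) + 0.383 + 0.31 * 0.383^2) = 0.0544
Denominator = 105.3 * (0.383^(1/3) - 0.383/2) = 56.3057
nu = 0.0544 / 56.3057 = 9.6638e-04 mol/cm^3

9.6638e-04 mol/cm^3


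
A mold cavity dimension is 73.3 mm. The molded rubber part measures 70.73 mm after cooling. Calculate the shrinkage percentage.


Shrinkage = (mold - part) / mold * 100
= (73.3 - 70.73) / 73.3 * 100
= 2.57 / 73.3 * 100
= 3.51%

3.51%


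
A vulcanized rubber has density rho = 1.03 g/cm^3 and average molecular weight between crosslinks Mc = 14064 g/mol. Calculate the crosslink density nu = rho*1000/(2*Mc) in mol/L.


nu = rho * 1000 / (2 * Mc)
nu = 1.03 * 1000 / (2 * 14064)
nu = 1030.0 / 28128
nu = 0.0366 mol/L

0.0366 mol/L


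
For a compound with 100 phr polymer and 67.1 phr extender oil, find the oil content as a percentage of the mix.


Oil % = oil / (100 + oil) * 100
= 67.1 / (100 + 67.1) * 100
= 67.1 / 167.1 * 100
= 40.16%

40.16%


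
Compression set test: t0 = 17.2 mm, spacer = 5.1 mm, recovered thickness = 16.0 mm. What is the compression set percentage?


CS = (t0 - recovered) / (t0 - ts) * 100
= (17.2 - 16.0) / (17.2 - 5.1) * 100
= 1.2 / 12.1 * 100
= 9.9%

9.9%


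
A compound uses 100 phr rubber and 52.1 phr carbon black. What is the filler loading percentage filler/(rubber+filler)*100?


Filler % = filler / (rubber + filler) * 100
= 52.1 / (100 + 52.1) * 100
= 52.1 / 152.1 * 100
= 34.25%

34.25%


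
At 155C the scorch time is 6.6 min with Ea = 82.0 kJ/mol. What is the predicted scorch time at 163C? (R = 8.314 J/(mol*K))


Convert temperatures: T1 = 155 + 273.15 = 428.15 K, T2 = 163 + 273.15 = 436.15 K
ts2_new = 6.6 * exp(82000 / 8.314 * (1/436.15 - 1/428.15))
1/T2 - 1/T1 = -4.2841e-05
ts2_new = 4.33 min

4.33 min


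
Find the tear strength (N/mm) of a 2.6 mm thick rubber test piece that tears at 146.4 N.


Tear strength = force / thickness
= 146.4 / 2.6
= 56.31 N/mm

56.31 N/mm


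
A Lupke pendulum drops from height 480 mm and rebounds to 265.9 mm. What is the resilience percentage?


Resilience = h_rebound / h_drop * 100
= 265.9 / 480 * 100
= 55.4%

55.4%


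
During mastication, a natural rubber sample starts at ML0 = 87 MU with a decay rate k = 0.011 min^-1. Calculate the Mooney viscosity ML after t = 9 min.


ML = ML0 * exp(-k * t)
ML = 87 * exp(-0.011 * 9)
ML = 87 * 0.9057
ML = 78.8 MU

78.8 MU


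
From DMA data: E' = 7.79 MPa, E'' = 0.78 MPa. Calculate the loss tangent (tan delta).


tan delta = E'' / E'
= 0.78 / 7.79
= 0.1001

tan delta = 0.1001


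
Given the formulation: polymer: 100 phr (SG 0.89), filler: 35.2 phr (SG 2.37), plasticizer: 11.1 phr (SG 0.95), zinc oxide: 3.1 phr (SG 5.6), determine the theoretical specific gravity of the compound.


Sum of weights = 149.4
Volume contributions:
  polymer: 100/0.89 = 112.3596
  filler: 35.2/2.37 = 14.8523
  plasticizer: 11.1/0.95 = 11.6842
  zinc oxide: 3.1/5.6 = 0.5536
Sum of volumes = 139.4497
SG = 149.4 / 139.4497 = 1.071

SG = 1.071


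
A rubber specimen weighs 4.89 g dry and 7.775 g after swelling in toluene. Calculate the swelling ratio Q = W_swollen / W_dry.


Q = W_swollen / W_dry
Q = 7.775 / 4.89
Q = 1.59

Q = 1.59


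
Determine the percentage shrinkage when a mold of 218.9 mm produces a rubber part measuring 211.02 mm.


Shrinkage = (mold - part) / mold * 100
= (218.9 - 211.02) / 218.9 * 100
= 7.88 / 218.9 * 100
= 3.6%

3.6%


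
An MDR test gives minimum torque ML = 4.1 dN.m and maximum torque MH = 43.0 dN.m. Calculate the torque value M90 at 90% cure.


M90 = ML + 0.9 * (MH - ML)
M90 = 4.1 + 0.9 * (43.0 - 4.1)
M90 = 4.1 + 0.9 * 38.9
M90 = 39.11 dN.m

39.11 dN.m


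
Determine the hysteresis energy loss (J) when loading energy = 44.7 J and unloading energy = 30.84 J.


Hysteresis loss = loading - unloading
= 44.7 - 30.84
= 13.86 J

13.86 J


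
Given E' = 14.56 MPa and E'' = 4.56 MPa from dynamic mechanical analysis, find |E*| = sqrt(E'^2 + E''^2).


|E*| = sqrt(E'^2 + E''^2)
= sqrt(14.56^2 + 4.56^2)
= sqrt(211.9936 + 20.7936)
= 15.257 MPa

15.257 MPa


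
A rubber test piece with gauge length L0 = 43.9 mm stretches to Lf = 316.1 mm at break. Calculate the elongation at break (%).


Elongation = (Lf - L0) / L0 * 100
= (316.1 - 43.9) / 43.9 * 100
= 272.2 / 43.9 * 100
= 620.0%

620.0%


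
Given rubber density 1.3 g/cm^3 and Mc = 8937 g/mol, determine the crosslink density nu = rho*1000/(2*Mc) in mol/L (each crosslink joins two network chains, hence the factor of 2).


nu = rho * 1000 / (2 * Mc)
nu = 1.3 * 1000 / (2 * 8937)
nu = 1300.0 / 17874
nu = 0.0727 mol/L

0.0727 mol/L


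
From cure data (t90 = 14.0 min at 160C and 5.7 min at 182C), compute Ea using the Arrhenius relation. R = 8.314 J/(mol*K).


T1 = 433.15 K, T2 = 455.15 K
1/T1 - 1/T2 = 1.1159e-04
ln(t1/t2) = ln(14.0/5.7) = 0.8986
Ea = 8.314 * 0.8986 / 1.1159e-04 = 66948.7302 J/mol
Ea = 66.95 kJ/mol

66.95 kJ/mol


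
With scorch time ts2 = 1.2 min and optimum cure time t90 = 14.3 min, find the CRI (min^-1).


CRI = 100 / (t90 - ts2)
= 100 / (14.3 - 1.2)
= 100 / 13.1
= 7.63 min^-1

7.63 min^-1


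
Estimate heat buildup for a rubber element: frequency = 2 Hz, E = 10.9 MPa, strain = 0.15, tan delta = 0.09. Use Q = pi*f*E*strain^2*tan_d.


Q = pi * f * E * strain^2 * tan_d
= pi * 2 * 10.9 * 0.15^2 * 0.09
= pi * 2 * 10.9 * 0.0225 * 0.09
= 0.1387

Q = 0.1387


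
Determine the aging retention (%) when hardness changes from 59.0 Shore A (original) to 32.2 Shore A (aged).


Retention = aged / original * 100
= 32.2 / 59.0 * 100
= 54.6%

54.6%


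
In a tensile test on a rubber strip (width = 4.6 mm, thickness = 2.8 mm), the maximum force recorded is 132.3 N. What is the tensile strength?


Area = width * thickness = 4.6 * 2.8 = 12.88 mm^2
TS = force / area = 132.3 / 12.88 = 10.27 MPa

10.27 MPa


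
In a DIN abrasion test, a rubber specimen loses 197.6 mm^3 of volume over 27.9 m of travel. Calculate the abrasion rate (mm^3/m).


Rate = volume_loss / distance
= 197.6 / 27.9
= 7.082 mm^3/m

7.082 mm^3/m


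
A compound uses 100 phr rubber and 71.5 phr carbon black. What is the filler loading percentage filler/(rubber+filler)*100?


Filler % = filler / (rubber + filler) * 100
= 71.5 / (100 + 71.5) * 100
= 71.5 / 171.5 * 100
= 41.69%

41.69%


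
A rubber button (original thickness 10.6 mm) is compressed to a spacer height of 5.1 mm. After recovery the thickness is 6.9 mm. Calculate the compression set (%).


CS = (t0 - recovered) / (t0 - ts) * 100
= (10.6 - 6.9) / (10.6 - 5.1) * 100
= 3.7 / 5.5 * 100
= 67.3%

67.3%
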